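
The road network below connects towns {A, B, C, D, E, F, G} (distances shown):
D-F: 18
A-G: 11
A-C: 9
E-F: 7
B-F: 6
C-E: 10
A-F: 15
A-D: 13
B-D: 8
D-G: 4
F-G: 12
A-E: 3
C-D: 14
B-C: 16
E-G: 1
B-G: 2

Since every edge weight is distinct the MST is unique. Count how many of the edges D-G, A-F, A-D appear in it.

1

Kruskal: consider edges lightest-first.
E-G (1): add. Components now {A} {B} {C} {D} {E,G} {F}
B-G (2): add. Components now {A} {B,E,G} {C} {D} {F}
A-E (3): add. Components now {A,B,E,G} {C} {D} {F}
D-G (4): add. Components now {A,B,D,E,G} {C} {F}
B-F (6): add. Components now {A,B,D,E,F,G} {C}
E-F (7): skip — E and F already connected.
B-D (8): skip — B and D already connected.
A-C (9): add. Components now {A,B,C,D,E,F,G}
MST edge set: {E-G, B-G, A-E, D-G, B-F, A-C}.
Of the listed edges, {D-G} are in the MST → 1.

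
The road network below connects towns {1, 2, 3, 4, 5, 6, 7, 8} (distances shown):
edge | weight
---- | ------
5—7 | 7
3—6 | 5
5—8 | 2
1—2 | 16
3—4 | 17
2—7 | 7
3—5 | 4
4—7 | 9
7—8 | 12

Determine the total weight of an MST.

50

Kruskal: consider edges lightest-first.
5—8 (2): add — endpoints in different components.
3—5 (4): add — endpoints in different components.
3—6 (5): add — endpoints in different components.
2—7 (7): add — endpoints in different components.
5—7 (7): add — endpoints in different components.
4—7 (9): add — endpoints in different components.
7—8 (12): skip — 7 and 8 already connected.
1—2 (16): add — endpoints in different components.
MST edges: 5—8, 3—5, 3—6, 2—7, 5—7, 4—7, 1—2; total weight 2+4+5+7+7+9+16 = 50.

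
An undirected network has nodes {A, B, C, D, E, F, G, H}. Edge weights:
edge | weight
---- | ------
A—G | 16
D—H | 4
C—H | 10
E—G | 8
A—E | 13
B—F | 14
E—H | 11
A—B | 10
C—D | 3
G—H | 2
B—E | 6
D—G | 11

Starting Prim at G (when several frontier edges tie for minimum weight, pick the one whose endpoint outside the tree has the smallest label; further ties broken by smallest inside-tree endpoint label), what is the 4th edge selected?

E-G

Grow the tree from G using Prim:
Step 1: cheapest edge leaving the tree is G—H (2); add H.
Step 2: cheapest edge leaving the tree is D—H (4); add D.
Step 3: cheapest edge leaving the tree is C—D (3); add C.
Step 4: cheapest edge leaving the tree is E—G (8); add E.
Step 5: cheapest edge leaving the tree is B—E (6); add B.
Step 6: cheapest edge leaving the tree is A—B (10); add A.
Step 7: cheapest edge leaving the tree is B—F (14); add F.
The 4th edge added is E—G.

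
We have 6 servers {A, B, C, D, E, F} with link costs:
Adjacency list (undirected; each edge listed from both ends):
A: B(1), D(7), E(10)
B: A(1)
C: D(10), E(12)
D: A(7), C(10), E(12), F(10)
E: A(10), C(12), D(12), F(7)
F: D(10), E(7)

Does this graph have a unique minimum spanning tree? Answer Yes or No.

Sort edges by weight, then run Kruskal:
A B (1): add — endpoints in different components.
A D (7): add — endpoints in different components.
E F (7): add — endpoints in different components.
A E (10): add — endpoints in different components.
C D (10): add — endpoints in different components.
Non-tree edge D F has weight 10, equal to the heaviest edge on its tree cycle — swapping gives another MST of the same weight. Not unique.

No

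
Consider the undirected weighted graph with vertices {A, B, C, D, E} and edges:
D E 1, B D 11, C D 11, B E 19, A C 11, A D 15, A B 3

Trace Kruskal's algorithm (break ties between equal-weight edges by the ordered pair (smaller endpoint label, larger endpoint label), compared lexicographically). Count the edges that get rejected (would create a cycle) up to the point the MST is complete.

0

Kruskal's algorithm — process edges by increasing weight (ties by edge label):
D E (1): add — endpoints in different components.
A B (3): add — endpoints in different components.
A C (11): add — endpoints in different components.
B D (11): add — endpoints in different components.
Edges rejected before the tree was complete: 0.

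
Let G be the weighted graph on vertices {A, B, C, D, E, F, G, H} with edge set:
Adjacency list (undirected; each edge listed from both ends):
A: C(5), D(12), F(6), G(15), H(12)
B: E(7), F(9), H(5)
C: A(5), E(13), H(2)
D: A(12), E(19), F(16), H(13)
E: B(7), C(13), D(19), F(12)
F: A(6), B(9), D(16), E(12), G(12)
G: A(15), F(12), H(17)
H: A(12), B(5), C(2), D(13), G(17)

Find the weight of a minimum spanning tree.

Kruskal: consider edges lightest-first.
C H (2): add — endpoints in different components.
A C (5): add — endpoints in different components.
B H (5): add — endpoints in different components.
A F (6): add — endpoints in different components.
B E (7): add — endpoints in different components.
B F (9): skip — B and F already connected.
A D (12): add — endpoints in different components.
A H (12): skip — A and H already connected.
E F (12): skip — E and F already connected.
F G (12): add — endpoints in different components.
MST edges: C H, A C, B H, A F, B E, A D, F G; total weight 2+5+5+6+7+12+12 = 49.

49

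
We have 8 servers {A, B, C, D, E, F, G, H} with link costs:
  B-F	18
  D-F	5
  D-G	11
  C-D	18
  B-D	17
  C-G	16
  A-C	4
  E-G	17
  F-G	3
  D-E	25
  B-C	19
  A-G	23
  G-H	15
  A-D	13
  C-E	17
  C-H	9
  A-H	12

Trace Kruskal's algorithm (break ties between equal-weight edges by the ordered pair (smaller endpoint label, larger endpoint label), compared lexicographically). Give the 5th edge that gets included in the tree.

Kruskal's algorithm — process edges by increasing weight (ties by edge label):
F-G (3): add — endpoints in different components.
A-C (4): add — endpoints in different components.
D-F (5): add — endpoints in different components.
C-H (9): add — endpoints in different components.
D-G (11): skip — D and G already connected.
A-H (12): skip — A and H already connected.
A-D (13): add — endpoints in different components.
G-H (15): skip — G and H already connected.
C-G (16): skip — C and G already connected.
B-D (17): add — endpoints in different components.
C-E (17): add — endpoints in different components.
The 5th edge added is A-D.

A-D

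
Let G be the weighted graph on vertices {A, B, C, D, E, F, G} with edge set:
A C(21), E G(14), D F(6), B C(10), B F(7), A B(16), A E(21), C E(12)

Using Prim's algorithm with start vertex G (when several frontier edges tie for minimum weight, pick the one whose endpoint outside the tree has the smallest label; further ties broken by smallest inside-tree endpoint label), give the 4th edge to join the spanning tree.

Prim, starting at G.
Step 1: frontier [E G 14] → take E G (14); add E.
Step 2: frontier [C E 12, A E 21] → take C E (12); add C.
Step 3: frontier [B C 10, A C 21, A E 21] → take B C (10); add B.
Step 4: frontier [B F 7, A B 16, A C 21, A E 21] → take B F (7); add F.
Step 5: frontier [A B 16, A C 21, A E 21, D F 6] → take D F (6); add D.
Step 6: frontier [A B 16, A C 21, A E 21] → take A B (16); add A.
The 4th edge added is B F.

B-F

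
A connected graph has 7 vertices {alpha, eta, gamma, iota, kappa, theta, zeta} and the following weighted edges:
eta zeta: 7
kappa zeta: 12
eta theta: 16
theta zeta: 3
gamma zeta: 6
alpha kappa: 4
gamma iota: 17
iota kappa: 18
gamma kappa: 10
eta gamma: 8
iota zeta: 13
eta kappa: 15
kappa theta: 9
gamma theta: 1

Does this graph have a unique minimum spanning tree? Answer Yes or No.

Yes

Kruskal's algorithm — process edges by increasing weight (ties by edge label):
gamma theta (1): add — endpoints in different components.
theta zeta (3): add — endpoints in different components.
alpha kappa (4): add — endpoints in different components.
gamma zeta (6): skip — zeta and gamma already connected.
eta zeta (7): add — endpoints in different components.
eta gamma (8): skip — eta and gamma already connected.
kappa theta (9): add — endpoints in different components.
gamma kappa (10): skip — gamma and kappa already connected.
kappa zeta (12): skip — zeta and kappa already connected.
iota zeta (13): add — endpoints in different components.
Every non-tree edge has weight strictly greater than the heaviest edge on the tree path between its endpoints, so the MST is unique.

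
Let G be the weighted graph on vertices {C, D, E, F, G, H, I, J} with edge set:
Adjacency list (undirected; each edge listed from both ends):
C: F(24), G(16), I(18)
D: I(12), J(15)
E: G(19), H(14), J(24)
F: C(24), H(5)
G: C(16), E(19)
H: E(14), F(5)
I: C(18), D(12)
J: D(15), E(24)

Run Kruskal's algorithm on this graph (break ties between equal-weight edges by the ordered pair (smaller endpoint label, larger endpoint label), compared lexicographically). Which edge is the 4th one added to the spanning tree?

Kruskal's algorithm — process edges by increasing weight (ties by edge label):
F—H (5): add — endpoints in different components.
D—I (12): add — endpoints in different components.
E—H (14): add — endpoints in different components.
D—J (15): add — endpoints in different components.
C—G (16): add — endpoints in different components.
C—I (18): add — endpoints in different components.
E—G (19): add — endpoints in different components.
The 4th edge added is D—J.

D-J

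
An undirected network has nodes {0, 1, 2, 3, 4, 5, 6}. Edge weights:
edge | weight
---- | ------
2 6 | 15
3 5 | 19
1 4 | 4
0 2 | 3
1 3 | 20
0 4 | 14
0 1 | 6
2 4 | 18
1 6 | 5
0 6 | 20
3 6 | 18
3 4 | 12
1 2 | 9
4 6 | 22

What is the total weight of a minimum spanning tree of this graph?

49

Prim's algorithm from 0:
Step 1: frontier [0 2 3, 0 1 6, 0 4 14, 0 6 20] → take 0 2 (3); add 2.
Step 2: frontier [0 1 6, 0 4 14, 0 6 20, 1 2 9, 2 6 15, 2 4 18] → take 0 1 (6); add 1.
Step 3: frontier [0 4 14, 0 6 20, 1 4 4, 1 6 5, 1 3 20, 2 6 15, 2 4 18] → take 1 4 (4); add 4.
Step 4: frontier [0 6 20, 1 6 5, 1 3 20, 2 6 15, 3 4 12, 4 6 22] → take 1 6 (5); add 6.
Step 5: frontier [1 3 20, 3 4 12, 3 6 18] → take 3 4 (12); add 3.
Step 6: frontier [3 5 19] → take 3 5 (19); add 5.
MST edges: 0 2, 0 1, 1 4, 1 6, 3 4, 3 5; total weight 3+6+4+5+12+19 = 49.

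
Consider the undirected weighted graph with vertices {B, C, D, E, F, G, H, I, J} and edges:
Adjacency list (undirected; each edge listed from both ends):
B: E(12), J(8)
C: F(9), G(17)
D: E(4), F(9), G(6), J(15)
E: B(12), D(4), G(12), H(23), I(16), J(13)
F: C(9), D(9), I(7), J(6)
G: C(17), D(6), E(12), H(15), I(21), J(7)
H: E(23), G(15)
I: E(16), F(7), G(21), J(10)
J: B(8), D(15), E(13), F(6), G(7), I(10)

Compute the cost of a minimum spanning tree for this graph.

Kruskal's algorithm — process edges by increasing weight (ties by edge label):
D—E (4): add — endpoints in different components.
D—G (6): add — endpoints in different components.
F—J (6): add — endpoints in different components.
F—I (7): add — endpoints in different components.
G—J (7): add — endpoints in different components.
B—J (8): add — endpoints in different components.
C—F (9): add — endpoints in different components.
D—F (9): skip — D and F already connected.
I—J (10): skip — I and J already connected.
B—E (12): skip — B and E already connected.
E—G (12): skip — E and G already connected.
E—J (13): skip — E and J already connected.
D—J (15): skip — D and J already connected.
G—H (15): add — endpoints in different components.
MST edges: D—E, D—G, F—J, F—I, G—J, B—J, C—F, G—H; total weight 4+6+6+7+7+8+9+15 = 62.

62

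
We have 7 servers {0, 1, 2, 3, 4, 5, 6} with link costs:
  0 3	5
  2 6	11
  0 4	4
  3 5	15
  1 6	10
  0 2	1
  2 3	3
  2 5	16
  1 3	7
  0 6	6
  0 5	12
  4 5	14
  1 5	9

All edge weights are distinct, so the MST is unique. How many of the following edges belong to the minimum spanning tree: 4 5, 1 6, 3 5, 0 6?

1

Sort edges by weight, then run Kruskal:
0 2 (1): add — endpoints in different components.
2 3 (3): add — endpoints in different components.
0 4 (4): add — endpoints in different components.
0 3 (5): skip — 0 and 3 already connected.
0 6 (6): add — endpoints in different components.
1 3 (7): add — endpoints in different components.
1 5 (9): add — endpoints in different components.
MST edge set: {0 2, 2 3, 0 4, 0 6, 1 3, 1 5}.
Of the listed edges, {0 6} are in the MST → 1.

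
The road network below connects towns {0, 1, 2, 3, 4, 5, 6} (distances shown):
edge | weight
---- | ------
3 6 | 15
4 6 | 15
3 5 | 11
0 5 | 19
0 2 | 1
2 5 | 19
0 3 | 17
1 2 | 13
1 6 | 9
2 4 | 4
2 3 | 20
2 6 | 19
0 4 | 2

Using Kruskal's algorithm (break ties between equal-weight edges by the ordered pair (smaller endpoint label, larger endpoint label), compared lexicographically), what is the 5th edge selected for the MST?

Kruskal: consider edges lightest-first.
0 2 (1): add. Components now {0,2} {1} {3} {4} {5} {6}
0 4 (2): add. Components now {0,2,4} {1} {3} {5} {6}
2 4 (4): skip — 2 and 4 already connected.
1 6 (9): add. Components now {0,2,4} {1,6} {3} {5}
3 5 (11): add. Components now {0,2,4} {1,6} {3,5}
1 2 (13): add. Components now {0,1,2,4,6} {3,5}
3 6 (15): add. Components now {0,1,2,3,4,5,6}
The 5th edge added is 1 2.

1-2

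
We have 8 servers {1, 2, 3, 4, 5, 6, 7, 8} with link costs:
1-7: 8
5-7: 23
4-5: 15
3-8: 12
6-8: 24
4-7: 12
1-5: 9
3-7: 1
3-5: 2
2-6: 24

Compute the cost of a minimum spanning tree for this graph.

Prim, starting at 3.
Step 1: frontier [3-7 1, 3-5 2, 3-8 12] → take 3-7 (1); add 7.
Step 2: frontier [3-5 2, 3-8 12, 1-7 8, 4-7 12, 5-7 23] → take 3-5 (2); add 5.
Step 3: frontier [3-8 12, 1-5 9, 4-5 15, 1-7 8, 4-7 12] → take 1-7 (8); add 1.
Step 4: frontier [3-8 12, 4-5 15, 4-7 12] → take 4-7 (12); add 4.
Step 5: frontier [3-8 12] → take 3-8 (12); add 8.
Step 6: frontier [6-8 24] → take 6-8 (24); add 6.
Step 7: frontier [2-6 24] → take 2-6 (24); add 2.
MST edges: 3-7, 3-5, 1-7, 4-7, 3-8, 6-8, 2-6; total weight 1+2+8+12+12+24+24 = 83.

83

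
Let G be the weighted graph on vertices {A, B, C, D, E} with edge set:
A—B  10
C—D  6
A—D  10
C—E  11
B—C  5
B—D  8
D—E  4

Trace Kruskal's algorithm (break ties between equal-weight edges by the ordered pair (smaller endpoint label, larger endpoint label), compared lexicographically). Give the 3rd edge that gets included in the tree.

C-D

Sort edges by weight, then run Kruskal:
D—E (4): add. Components now {A} {B} {C} {D,E}
B—C (5): add. Components now {A} {B,C} {D,E}
C—D (6): add. Components now {A} {B,C,D,E}
B—D (8): skip — B and D already connected.
A—B (10): add. Components now {A,B,C,D,E}
The 3rd edge added is C—D.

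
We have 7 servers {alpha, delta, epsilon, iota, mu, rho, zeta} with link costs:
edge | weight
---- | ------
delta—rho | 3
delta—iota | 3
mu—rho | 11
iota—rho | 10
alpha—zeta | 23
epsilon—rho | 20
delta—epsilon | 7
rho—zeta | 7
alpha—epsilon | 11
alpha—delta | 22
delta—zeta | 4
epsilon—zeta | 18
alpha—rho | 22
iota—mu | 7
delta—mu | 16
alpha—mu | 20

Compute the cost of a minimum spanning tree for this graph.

Kruskal: consider edges lightest-first.
delta—iota (3): add. Components now {delta,iota} {mu} {epsilon} {zeta} {alpha} {rho}
delta—rho (3): add. Components now {delta,iota,rho} {mu} {epsilon} {zeta} {alpha}
delta—zeta (4): add. Components now {delta,iota,rho,zeta} {mu} {epsilon} {alpha}
delta—epsilon (7): add. Components now {delta,epsilon,iota,rho,zeta} {mu} {alpha}
iota—mu (7): add. Components now {delta,epsilon,iota,mu,rho,zeta} {alpha}
rho—zeta (7): skip — zeta and rho already connected.
iota—rho (10): skip — iota and rho already connected.
alpha—epsilon (11): add. Components now {alpha,delta,epsilon,iota,mu,rho,zeta}
MST edges: delta—iota, delta—rho, delta—zeta, delta—epsilon, iota—mu, alpha—epsilon; total weight 3+3+4+7+7+11 = 35.

35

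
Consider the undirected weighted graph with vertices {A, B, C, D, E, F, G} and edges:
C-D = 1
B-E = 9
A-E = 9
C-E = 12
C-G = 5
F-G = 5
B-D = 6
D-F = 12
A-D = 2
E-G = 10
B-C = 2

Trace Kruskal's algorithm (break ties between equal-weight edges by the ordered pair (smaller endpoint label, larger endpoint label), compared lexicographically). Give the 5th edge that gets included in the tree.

Kruskal: consider edges lightest-first.
C-D (1): add — endpoints in different components.
A-D (2): add — endpoints in different components.
B-C (2): add — endpoints in different components.
C-G (5): add — endpoints in different components.
F-G (5): add — endpoints in different components.
B-D (6): skip — B and D already connected.
A-E (9): add — endpoints in different components.
The 5th edge added is F-G.

F-G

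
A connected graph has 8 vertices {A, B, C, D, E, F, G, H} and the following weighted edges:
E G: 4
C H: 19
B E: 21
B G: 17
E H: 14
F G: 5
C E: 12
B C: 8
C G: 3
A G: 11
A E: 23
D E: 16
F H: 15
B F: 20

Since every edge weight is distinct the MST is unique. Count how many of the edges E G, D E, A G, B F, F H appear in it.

Kruskal: consider edges lightest-first.
C G (3): add — endpoints in different components.
E G (4): add — endpoints in different components.
F G (5): add — endpoints in different components.
B C (8): add — endpoints in different components.
A G (11): add — endpoints in different components.
C E (12): skip — C and E already connected.
E H (14): add — endpoints in different components.
F H (15): skip — F and H already connected.
D E (16): add — endpoints in different components.
MST edge set: {C G, E G, F G, B C, A G, E H, D E}.
Of the listed edges, {E G, D E, A G} are in the MST → 3.

3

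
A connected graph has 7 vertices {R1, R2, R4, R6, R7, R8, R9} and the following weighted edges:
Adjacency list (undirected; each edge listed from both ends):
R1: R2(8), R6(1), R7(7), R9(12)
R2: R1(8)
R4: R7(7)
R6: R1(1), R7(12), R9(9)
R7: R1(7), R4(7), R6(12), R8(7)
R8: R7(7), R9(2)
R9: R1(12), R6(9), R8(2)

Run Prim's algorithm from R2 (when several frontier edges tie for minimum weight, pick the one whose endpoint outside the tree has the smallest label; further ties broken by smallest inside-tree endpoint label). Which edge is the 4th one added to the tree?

R4-R7

Prim, starting at R2.
Step 1: cheapest edge leaving the tree is R1—R2 (8); add R1.
Step 2: cheapest edge leaving the tree is R1—R6 (1); add R6.
Step 3: cheapest edge leaving the tree is R1—R7 (7); add R7.
Step 4: cheapest edge leaving the tree is R4—R7 (7); add R4.
Step 5: cheapest edge leaving the tree is R7—R8 (7); add R8.
Step 6: cheapest edge leaving the tree is R8—R9 (2); add R9.
The 4th edge added is R4—R7.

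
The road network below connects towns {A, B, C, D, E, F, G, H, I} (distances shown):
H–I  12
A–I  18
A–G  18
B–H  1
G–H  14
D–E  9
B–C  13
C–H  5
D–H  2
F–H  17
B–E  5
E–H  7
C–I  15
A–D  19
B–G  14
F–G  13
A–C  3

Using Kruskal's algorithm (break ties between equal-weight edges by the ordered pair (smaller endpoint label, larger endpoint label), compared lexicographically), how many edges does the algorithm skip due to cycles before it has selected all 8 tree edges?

3

Kruskal's algorithm — process edges by increasing weight (ties by edge label):
B–H (1): add — endpoints in different components.
D–H (2): add — endpoints in different components.
A–C (3): add — endpoints in different components.
B–E (5): add — endpoints in different components.
C–H (5): add — endpoints in different components.
E–H (7): skip — E and H already connected.
D–E (9): skip — D and E already connected.
H–I (12): add — endpoints in different components.
B–C (13): skip — B and C already connected.
F–G (13): add — endpoints in different components.
B–G (14): add — endpoints in different components.
Edges rejected before the tree was complete: 3.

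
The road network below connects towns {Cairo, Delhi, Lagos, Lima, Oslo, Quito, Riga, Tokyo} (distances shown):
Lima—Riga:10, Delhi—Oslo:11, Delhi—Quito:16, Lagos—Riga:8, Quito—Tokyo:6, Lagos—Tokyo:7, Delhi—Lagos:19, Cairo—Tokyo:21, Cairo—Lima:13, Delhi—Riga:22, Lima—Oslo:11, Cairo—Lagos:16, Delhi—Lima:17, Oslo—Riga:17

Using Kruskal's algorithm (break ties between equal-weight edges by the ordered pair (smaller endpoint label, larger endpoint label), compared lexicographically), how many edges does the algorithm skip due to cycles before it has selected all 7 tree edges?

Kruskal: consider edges lightest-first.
Quito—Tokyo (6): add — endpoints in different components.
Lagos—Tokyo (7): add — endpoints in different components.
Lagos—Riga (8): add — endpoints in different components.
Lima—Riga (10): add — endpoints in different components.
Delhi—Oslo (11): add — endpoints in different components.
Lima—Oslo (11): add — endpoints in different components.
Cairo—Lima (13): add — endpoints in different components.
Edges rejected before the tree was complete: 0.

0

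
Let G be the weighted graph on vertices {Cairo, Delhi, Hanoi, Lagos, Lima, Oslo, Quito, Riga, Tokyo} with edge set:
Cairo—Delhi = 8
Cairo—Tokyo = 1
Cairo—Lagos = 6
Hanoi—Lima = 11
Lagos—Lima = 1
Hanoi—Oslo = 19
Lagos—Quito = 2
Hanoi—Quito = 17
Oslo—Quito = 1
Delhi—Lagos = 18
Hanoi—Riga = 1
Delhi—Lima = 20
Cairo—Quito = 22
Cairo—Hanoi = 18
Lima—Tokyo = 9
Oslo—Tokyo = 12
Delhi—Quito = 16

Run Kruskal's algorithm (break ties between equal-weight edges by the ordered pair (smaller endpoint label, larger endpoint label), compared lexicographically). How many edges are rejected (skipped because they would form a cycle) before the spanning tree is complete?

1

Kruskal: consider edges lightest-first.
Cairo—Tokyo (1): add — endpoints in different components.
Hanoi—Riga (1): add — endpoints in different components.
Lagos—Lima (1): add — endpoints in different components.
Oslo—Quito (1): add — endpoints in different components.
Lagos—Quito (2): add — endpoints in different components.
Cairo—Lagos (6): add — endpoints in different components.
Cairo—Delhi (8): add — endpoints in different components.
Lima—Tokyo (9): skip — Lima and Tokyo already connected.
Hanoi—Lima (11): add — endpoints in different components.
Edges rejected before the tree was complete: 1.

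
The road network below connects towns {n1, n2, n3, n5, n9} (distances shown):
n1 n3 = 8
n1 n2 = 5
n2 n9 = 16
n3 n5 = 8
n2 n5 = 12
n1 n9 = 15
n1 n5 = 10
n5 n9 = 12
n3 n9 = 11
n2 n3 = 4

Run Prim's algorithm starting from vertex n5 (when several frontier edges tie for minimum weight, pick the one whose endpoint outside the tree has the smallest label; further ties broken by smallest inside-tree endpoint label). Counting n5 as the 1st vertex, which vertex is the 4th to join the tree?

Prim's algorithm from n5:
Step 1: frontier [n3 n5 8, n1 n5 10, n2 n5 12, n5 n9 12] → take n3 n5 (8); add n3.
Step 2: frontier [n2 n3 4, n1 n3 8, n3 n9 11, n1 n5 10, n2 n5 12, n5 n9 12] → take n2 n3 (4); add n2.
Step 3: frontier [n1 n2 5, n2 n9 16, n1 n3 8, n3 n9 11, n1 n5 10, n5 n9 12] → take n1 n2 (5); add n1.
Step 4: frontier [n1 n9 15, n2 n9 16, n3 n9 11, n5 n9 12] → take n3 n9 (11); add n9.
Vertex order: n5, n3, n2, n1, n9. The 4th vertex is n1.

n1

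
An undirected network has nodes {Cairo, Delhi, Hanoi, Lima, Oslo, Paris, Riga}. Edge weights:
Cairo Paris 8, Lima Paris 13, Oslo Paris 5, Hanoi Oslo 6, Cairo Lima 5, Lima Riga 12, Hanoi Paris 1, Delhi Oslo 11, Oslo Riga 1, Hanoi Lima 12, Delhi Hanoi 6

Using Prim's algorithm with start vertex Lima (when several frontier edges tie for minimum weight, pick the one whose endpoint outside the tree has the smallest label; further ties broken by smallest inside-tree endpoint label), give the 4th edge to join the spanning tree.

Grow the tree from Lima using Prim:
Step 1: frontier [Cairo Lima 5, Hanoi Lima 12, Lima Riga 12, Lima Paris 13] → take Cairo Lima (5); add Cairo.
Step 2: frontier [Cairo Paris 8, Hanoi Lima 12, Lima Riga 12, Lima Paris 13] → take Cairo Paris (8); add Paris.
Step 3: frontier [Hanoi Lima 12, Lima Riga 12, Hanoi Paris 1, Oslo Paris 5] → take Hanoi Paris (1); add Hanoi.
Step 4: frontier [Delhi Hanoi 6, Hanoi Oslo 6, Lima Riga 12, Oslo Paris 5] → take Oslo Paris (5); add Oslo.
Step 5: frontier [Delhi Hanoi 6, Lima Riga 12, Oslo Riga 1, Delhi Oslo 11] → take Oslo Riga (1); add Riga.
Step 6: frontier [Delhi Hanoi 6, Delhi Oslo 11] → take Delhi Hanoi (6); add Delhi.
The 4th edge added is Oslo Paris.

Oslo-Paris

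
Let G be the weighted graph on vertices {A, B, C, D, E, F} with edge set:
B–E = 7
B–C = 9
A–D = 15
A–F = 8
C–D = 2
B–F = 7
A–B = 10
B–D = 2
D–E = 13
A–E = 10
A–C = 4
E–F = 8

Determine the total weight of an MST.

Sort edges by weight, then run Kruskal:
B–D (2): add. Components now {A} {B,D} {C} {E} {F}
C–D (2): add. Components now {A} {B,C,D} {E} {F}
A–C (4): add. Components now {A,B,C,D} {E} {F}
B–E (7): add. Components now {A,B,C,D,E} {F}
B–F (7): add. Components now {A,B,C,D,E,F}
MST edges: B–D, C–D, A–C, B–E, B–F; total weight 2+2+4+7+7 = 22.

22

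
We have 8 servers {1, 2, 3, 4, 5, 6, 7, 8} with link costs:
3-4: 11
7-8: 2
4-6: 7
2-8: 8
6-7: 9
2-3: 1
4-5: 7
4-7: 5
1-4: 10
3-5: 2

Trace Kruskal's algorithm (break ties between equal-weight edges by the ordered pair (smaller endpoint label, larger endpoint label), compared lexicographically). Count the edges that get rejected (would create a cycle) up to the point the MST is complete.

Sort edges by weight, then run Kruskal:
2-3 (1): add — endpoints in different components.
3-5 (2): add — endpoints in different components.
7-8 (2): add — endpoints in different components.
4-7 (5): add — endpoints in different components.
4-5 (7): add — endpoints in different components.
4-6 (7): add — endpoints in different components.
2-8 (8): skip — 2 and 8 already connected.
6-7 (9): skip — 6 and 7 already connected.
1-4 (10): add — endpoints in different components.
Edges rejected before the tree was complete: 2.

2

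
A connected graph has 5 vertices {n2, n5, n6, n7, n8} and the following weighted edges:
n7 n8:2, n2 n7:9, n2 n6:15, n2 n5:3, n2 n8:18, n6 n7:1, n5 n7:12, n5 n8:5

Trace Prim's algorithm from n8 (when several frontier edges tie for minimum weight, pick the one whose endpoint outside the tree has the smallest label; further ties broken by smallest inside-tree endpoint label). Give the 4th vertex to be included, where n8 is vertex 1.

Prim, starting at n8.
Step 1: frontier [n7 n8 2, n5 n8 5, n2 n8 18] → take n7 n8 (2); add n7.
Step 2: frontier [n6 n7 1, n2 n7 9, n5 n7 12, n5 n8 5, n2 n8 18] → take n6 n7 (1); add n6.
Step 3: frontier [n2 n6 15, n2 n7 9, n5 n7 12, n5 n8 5, n2 n8 18] → take n5 n8 (5); add n5.
Step 4: frontier [n2 n5 3, n2 n6 15, n2 n7 9, n2 n8 18] → take n2 n5 (3); add n2.
Vertex order: n8, n7, n6, n5, n2. The 4th vertex is n5.

n5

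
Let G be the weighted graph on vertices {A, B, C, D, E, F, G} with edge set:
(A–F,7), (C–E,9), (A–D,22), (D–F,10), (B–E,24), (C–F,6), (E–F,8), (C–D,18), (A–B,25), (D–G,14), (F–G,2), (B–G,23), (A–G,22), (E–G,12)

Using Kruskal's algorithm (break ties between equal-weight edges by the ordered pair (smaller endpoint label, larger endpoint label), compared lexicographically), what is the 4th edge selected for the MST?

Kruskal's algorithm — process edges by increasing weight (ties by edge label):
F–G (2): add. Components now {A} {B} {C} {D} {E} {F,G}
C–F (6): add. Components now {A} {B} {C,F,G} {D} {E}
A–F (7): add. Components now {A,C,F,G} {B} {D} {E}
E–F (8): add. Components now {A,C,E,F,G} {B} {D}
C–E (9): skip — C and E already connected.
D–F (10): add. Components now {A,C,D,E,F,G} {B}
E–G (12): skip — E and G already connected.
D–G (14): skip — D and G already connected.
C–D (18): skip — C and D already connected.
A–D (22): skip — A and D already connected.
A–G (22): skip — A and G already connected.
B–G (23): add. Components now {A,B,C,D,E,F,G}
The 4th edge added is E–F.

E-F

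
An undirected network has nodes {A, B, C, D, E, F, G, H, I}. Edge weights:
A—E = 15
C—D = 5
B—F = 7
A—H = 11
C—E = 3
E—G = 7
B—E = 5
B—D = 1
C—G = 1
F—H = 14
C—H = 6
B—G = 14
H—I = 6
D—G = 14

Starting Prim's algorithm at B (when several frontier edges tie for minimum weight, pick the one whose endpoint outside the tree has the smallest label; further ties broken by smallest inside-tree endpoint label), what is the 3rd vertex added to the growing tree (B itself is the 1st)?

C

Prim, starting at B.
Step 1: cheapest edge leaving the tree is B—D (1); add D.
Step 2: cheapest edge leaving the tree is C—D (5); add C.
Step 3: cheapest edge leaving the tree is C—G (1); add G.
Step 4: cheapest edge leaving the tree is C—E (3); add E.
Step 5: cheapest edge leaving the tree is C—H (6); add H.
Step 6: cheapest edge leaving the tree is H—I (6); add I.
Step 7: cheapest edge leaving the tree is B—F (7); add F.
Step 8: cheapest edge leaving the tree is A—H (11); add A.
Vertex order: B, D, C, G, E, H, I, F, A. The 3rd vertex is C.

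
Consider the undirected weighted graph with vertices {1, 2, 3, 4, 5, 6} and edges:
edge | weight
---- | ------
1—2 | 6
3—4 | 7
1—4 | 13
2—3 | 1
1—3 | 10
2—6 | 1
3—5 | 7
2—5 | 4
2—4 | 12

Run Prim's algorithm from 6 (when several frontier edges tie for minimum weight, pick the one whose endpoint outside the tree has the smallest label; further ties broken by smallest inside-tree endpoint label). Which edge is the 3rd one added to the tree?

Prim's algorithm from 6:
Step 1: frontier [2—6 1] → take 2—6 (1); add 2.
Step 2: frontier [2—3 1, 2—5 4, 1—2 6, 2—4 12] → take 2—3 (1); add 3.
Step 3: frontier [2—5 4, 1—2 6, 2—4 12, 3—4 7, 3—5 7, 1—3 10] → take 2—5 (4); add 5.
Step 4: frontier [1—2 6, 2—4 12, 3—4 7, 1—3 10] → take 1—2 (6); add 1.
Step 5: frontier [1—4 13, 2—4 12, 3—4 7] → take 3—4 (7); add 4.
The 3rd edge added is 2—5.

2-5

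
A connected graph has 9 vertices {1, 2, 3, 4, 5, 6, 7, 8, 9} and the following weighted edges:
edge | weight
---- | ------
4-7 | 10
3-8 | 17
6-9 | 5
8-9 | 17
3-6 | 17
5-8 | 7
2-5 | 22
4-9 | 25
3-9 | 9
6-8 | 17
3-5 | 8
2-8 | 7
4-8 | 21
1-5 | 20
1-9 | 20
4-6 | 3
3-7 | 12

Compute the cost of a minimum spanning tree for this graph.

Kruskal: consider edges lightest-first.
4-6 (3): add — endpoints in different components.
6-9 (5): add — endpoints in different components.
2-8 (7): add — endpoints in different components.
5-8 (7): add — endpoints in different components.
3-5 (8): add — endpoints in different components.
3-9 (9): add — endpoints in different components.
4-7 (10): add — endpoints in different components.
3-7 (12): skip — 3 and 7 already connected.
3-6 (17): skip — 3 and 6 already connected.
3-8 (17): skip — 3 and 8 already connected.
6-8 (17): skip — 6 and 8 already connected.
8-9 (17): skip — 8 and 9 already connected.
1-5 (20): add — endpoints in different components.
MST edges: 4-6, 6-9, 2-8, 5-8, 3-5, 3-9, 4-7, 1-5; total weight 3+5+7+7+8+9+10+20 = 69.

69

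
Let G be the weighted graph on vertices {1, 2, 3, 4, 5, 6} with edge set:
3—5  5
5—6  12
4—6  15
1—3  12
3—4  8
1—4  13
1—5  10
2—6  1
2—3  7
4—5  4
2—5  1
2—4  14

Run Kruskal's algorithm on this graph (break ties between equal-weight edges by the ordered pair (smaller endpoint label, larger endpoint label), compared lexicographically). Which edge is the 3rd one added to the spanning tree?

4-5

Sort edges by weight, then run Kruskal:
2—5 (1): add. Components now {1} {2,5} {3} {4} {6}
2—6 (1): add. Components now {1} {2,5,6} {3} {4}
4—5 (4): add. Components now {1} {2,4,5,6} {3}
3—5 (5): add. Components now {1} {2,3,4,5,6}
2—3 (7): skip — 2 and 3 already connected.
3—4 (8): skip — 3 and 4 already connected.
1—5 (10): add. Components now {1,2,3,4,5,6}
The 3rd edge added is 4—5.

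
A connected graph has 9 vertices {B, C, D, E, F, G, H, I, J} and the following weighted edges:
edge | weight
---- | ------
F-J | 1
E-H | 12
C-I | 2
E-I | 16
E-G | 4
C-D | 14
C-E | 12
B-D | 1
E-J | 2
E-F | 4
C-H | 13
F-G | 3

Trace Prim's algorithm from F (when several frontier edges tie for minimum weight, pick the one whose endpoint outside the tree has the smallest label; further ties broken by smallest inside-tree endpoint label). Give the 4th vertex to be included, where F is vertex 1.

Grow the tree from F using Prim:
Step 1: frontier [F-J 1, F-G 3, E-F 4] → take F-J (1); add J.
Step 2: frontier [F-G 3, E-F 4, E-J 2] → take E-J (2); add E.
Step 3: frontier [E-G 4, C-E 12, E-H 12, E-I 16, F-G 3] → take F-G (3); add G.
Step 4: frontier [C-E 12, E-H 12, E-I 16] → take C-E (12); add C.
Step 5: frontier [C-I 2, C-H 13, C-D 14, E-H 12, E-I 16] → take C-I (2); add I.
Step 6: frontier [C-H 13, C-D 14, E-H 12] → take E-H (12); add H.
Step 7: frontier [C-D 14] → take C-D (14); add D.
Step 8: frontier [B-D 1] → take B-D (1); add B.
Vertex order: F, J, E, G, C, I, H, D, B. The 4th vertex is G.

G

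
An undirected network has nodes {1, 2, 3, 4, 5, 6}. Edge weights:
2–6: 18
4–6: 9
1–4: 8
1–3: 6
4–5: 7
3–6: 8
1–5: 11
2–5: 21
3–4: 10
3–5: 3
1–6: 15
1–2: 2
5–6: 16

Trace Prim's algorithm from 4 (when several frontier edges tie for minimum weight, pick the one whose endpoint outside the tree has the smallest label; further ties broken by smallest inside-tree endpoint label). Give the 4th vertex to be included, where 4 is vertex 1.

1

Prim's algorithm from 4:
Step 1: cheapest edge leaving the tree is 4–5 (7); add 5.
Step 2: cheapest edge leaving the tree is 3–5 (3); add 3.
Step 3: cheapest edge leaving the tree is 1–3 (6); add 1.
Step 4: cheapest edge leaving the tree is 1–2 (2); add 2.
Step 5: cheapest edge leaving the tree is 3–6 (8); add 6.
Vertex order: 4, 5, 3, 1, 2, 6. The 4th vertex is 1.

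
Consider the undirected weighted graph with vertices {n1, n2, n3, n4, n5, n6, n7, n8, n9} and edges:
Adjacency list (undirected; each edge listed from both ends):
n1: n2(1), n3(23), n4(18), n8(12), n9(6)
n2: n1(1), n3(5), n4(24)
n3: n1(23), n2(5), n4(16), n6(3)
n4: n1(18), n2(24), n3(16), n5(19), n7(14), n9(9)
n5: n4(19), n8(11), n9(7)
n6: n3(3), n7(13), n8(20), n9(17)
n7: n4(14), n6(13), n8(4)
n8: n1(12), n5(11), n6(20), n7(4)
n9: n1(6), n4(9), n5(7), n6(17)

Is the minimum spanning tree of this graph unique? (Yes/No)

Sort edges by weight, then run Kruskal:
n1–n2 (1): add — endpoints in different components.
n3–n6 (3): add — endpoints in different components.
n7–n8 (4): add — endpoints in different components.
n2–n3 (5): add — endpoints in different components.
n1–n9 (6): add — endpoints in different components.
n5–n9 (7): add — endpoints in different components.
n4–n9 (9): add — endpoints in different components.
n5–n8 (11): add — endpoints in different components.
Every non-tree edge has weight strictly greater than the heaviest edge on the tree path between its endpoints, so the MST is unique.

Yes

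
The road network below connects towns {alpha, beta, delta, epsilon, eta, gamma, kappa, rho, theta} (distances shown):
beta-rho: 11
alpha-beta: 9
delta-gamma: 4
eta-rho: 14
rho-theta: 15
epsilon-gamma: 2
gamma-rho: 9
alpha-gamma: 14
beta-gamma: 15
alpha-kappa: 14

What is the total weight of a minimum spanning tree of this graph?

Kruskal: consider edges lightest-first.
epsilon-gamma (2): add — endpoints in different components.
delta-gamma (4): add — endpoints in different components.
alpha-beta (9): add — endpoints in different components.
gamma-rho (9): add — endpoints in different components.
beta-rho (11): add — endpoints in different components.
alpha-gamma (14): skip — alpha and gamma already connected.
alpha-kappa (14): add — endpoints in different components.
eta-rho (14): add — endpoints in different components.
beta-gamma (15): skip — beta and gamma already connected.
rho-theta (15): add — endpoints in different components.
MST edges: epsilon-gamma, delta-gamma, alpha-beta, gamma-rho, beta-rho, alpha-kappa, eta-rho, rho-theta; total weight 2+4+9+9+11+14+14+15 = 78.

78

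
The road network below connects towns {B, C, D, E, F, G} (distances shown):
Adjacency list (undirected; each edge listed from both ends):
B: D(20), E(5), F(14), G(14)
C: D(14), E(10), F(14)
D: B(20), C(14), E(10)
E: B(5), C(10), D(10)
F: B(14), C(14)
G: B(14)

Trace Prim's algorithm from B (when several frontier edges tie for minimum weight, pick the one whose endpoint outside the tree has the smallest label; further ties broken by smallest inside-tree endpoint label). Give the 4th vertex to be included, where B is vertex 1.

D

Prim's algorithm from B:
Step 1: cheapest edge leaving the tree is B–E (5); add E.
Step 2: cheapest edge leaving the tree is C–E (10); add C.
Step 3: cheapest edge leaving the tree is D–E (10); add D.
Step 4: cheapest edge leaving the tree is B–F (14); add F.
Step 5: cheapest edge leaving the tree is B–G (14); add G.
Vertex order: B, E, C, D, F, G. The 4th vertex is D.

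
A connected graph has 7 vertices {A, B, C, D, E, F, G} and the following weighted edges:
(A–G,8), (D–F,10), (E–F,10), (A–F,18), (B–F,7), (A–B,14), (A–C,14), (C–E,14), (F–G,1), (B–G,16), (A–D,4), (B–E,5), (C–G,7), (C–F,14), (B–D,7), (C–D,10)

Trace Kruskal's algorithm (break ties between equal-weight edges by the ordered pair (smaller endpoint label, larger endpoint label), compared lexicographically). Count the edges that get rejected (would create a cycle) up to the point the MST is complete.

0

Sort edges by weight, then run Kruskal:
F–G (1): add. Components now {A} {B} {C} {D} {E} {F,G}
A–D (4): add. Components now {A,D} {B} {C} {E} {F,G}
B–E (5): add. Components now {A,D} {B,E} {C} {F,G}
B–D (7): add. Components now {A,B,D,E} {C} {F,G}
B–F (7): add. Components now {A,B,D,E,F,G} {C}
C–G (7): add. Components now {A,B,C,D,E,F,G}
Edges rejected before the tree was complete: 0.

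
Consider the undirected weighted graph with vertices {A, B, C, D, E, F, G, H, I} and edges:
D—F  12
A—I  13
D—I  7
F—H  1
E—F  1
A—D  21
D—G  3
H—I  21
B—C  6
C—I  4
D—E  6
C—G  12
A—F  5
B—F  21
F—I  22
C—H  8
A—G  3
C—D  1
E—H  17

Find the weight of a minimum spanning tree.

24

Sort edges by weight, then run Kruskal:
C—D (1): add — endpoints in different components.
E—F (1): add — endpoints in different components.
F—H (1): add — endpoints in different components.
A—G (3): add — endpoints in different components.
D—G (3): add — endpoints in different components.
C—I (4): add — endpoints in different components.
A—F (5): add — endpoints in different components.
B—C (6): add — endpoints in different components.
MST edges: C—D, E—F, F—H, A—G, D—G, C—I, A—F, B—C; total weight 1+1+1+3+3+4+5+6 = 24.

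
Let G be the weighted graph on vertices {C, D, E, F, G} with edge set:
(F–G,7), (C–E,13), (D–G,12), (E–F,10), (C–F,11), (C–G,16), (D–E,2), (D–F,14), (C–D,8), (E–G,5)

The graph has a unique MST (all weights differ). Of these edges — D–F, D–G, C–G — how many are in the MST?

0

Kruskal's algorithm — process edges by increasing weight (ties by edge label):
D–E (2): add. Components now {C} {D,E} {F} {G}
E–G (5): add. Components now {C} {D,E,G} {F}
F–G (7): add. Components now {C} {D,E,F,G}
C–D (8): add. Components now {C,D,E,F,G}
MST edge set: {D–E, E–G, F–G, C–D}.
Of the listed edges, {} are in the MST → 0.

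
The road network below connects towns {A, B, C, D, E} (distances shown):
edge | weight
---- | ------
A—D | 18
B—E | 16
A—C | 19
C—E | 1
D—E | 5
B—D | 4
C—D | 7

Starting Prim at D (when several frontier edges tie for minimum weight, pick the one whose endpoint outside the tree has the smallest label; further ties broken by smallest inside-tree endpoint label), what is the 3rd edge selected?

Prim, starting at D.
Step 1: cheapest edge leaving the tree is B—D (4); add B.
Step 2: cheapest edge leaving the tree is D—E (5); add E.
Step 3: cheapest edge leaving the tree is C—E (1); add C.
Step 4: cheapest edge leaving the tree is A—D (18); add A.
The 3rd edge added is C—E.

C-E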